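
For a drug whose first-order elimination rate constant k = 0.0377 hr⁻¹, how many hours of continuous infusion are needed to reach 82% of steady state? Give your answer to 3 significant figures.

45.5 hours

f = 1 − e^(−kt)  ⇒  t = −ln(1 − f) / k
t = −ln(1 − 0.82) / 0.03770 = 1.715 / 0.03770 ≈ 45.5 hours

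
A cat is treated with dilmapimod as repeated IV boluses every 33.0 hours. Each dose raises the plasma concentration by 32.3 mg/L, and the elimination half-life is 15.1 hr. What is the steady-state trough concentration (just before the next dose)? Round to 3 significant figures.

k = ln 2 / 15.1 = 0.04590 hr⁻¹
Fraction remaining after one interval: e^(−kτ) = e^(−0.04590 × 33.0) = 0.2198
R = 1 / (1 − 0.2198) = 1.282
Css,max = 32.3 × 1.282 = 41.40 mg/L
Css,min = Css,max × e^(−kτ) = 41.40 × 0.2198 ≈ 9.10 mg/L

9.10 mg/L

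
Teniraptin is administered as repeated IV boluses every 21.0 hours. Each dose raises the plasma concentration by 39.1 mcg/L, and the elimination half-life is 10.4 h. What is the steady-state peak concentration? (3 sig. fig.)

k = ln 2 / 10.4 = 0.06665 h⁻¹
Fraction remaining after one interval: e^(−kτ) = e^(−0.06665 × 21.0) = 0.2467
R = 1 / (1 − 0.2467) = 1.327
Css,max = 39.1 × 1.327 ≈ 51.9 mcg/L

51.9 mcg/L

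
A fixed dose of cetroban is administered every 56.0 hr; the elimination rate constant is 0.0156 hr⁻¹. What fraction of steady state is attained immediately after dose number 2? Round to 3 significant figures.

f_n = 1 − e^(−nkτ) = 1 − e^(−2 × 0.01560 × 56.0) = 1 − e^(−1.747) = 1 − 0.1743 ≈ 0.826

0.826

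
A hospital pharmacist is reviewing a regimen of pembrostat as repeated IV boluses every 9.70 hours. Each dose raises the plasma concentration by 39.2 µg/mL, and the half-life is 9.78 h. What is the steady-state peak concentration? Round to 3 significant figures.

78.8 µg/mL

k = ln 2 / 9.78 = 0.07087 h⁻¹
Fraction remaining after one interval: e^(−kτ) = e^(−0.07087 × 9.70) = 0.5028
R = 1 / (1 − 0.5028) = 2.011
Css,max = 39.2 × 2.011 ≈ 78.8 µg/mL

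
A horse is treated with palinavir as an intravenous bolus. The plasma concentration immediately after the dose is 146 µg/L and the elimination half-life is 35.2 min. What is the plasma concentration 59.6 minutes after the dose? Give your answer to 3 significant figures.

45.1 µg/L

k = ln 2 / 35.2 = 0.01969 min⁻¹
59.6 min is 1.693 half-lives, so C = 146 × (1/2)^1.693 = 146 × 0.3092 ≈ 45.1 µg/L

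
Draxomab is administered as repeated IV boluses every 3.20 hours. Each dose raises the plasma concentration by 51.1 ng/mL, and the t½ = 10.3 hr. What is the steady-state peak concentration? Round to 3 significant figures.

k = ln 2 / 10.3 = 0.06730 hr⁻¹
Fraction remaining after one interval: e^(−kτ) = e^(−0.06730 × 3.20) = 0.8063
R = 1 / (1 − 0.8063) = 5.162
Css,max = 51.1 × 5.162 ≈ 264 ng/mL

264 ng/mL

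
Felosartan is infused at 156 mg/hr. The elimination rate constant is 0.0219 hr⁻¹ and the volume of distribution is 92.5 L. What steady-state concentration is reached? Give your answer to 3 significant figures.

77.0 µg/mL

CL = k · V = 0.0219 × 92.5 = 2.026 L/hr
Css = rate / CL = 156 / 2.026 ≈ 77.0 µg/mL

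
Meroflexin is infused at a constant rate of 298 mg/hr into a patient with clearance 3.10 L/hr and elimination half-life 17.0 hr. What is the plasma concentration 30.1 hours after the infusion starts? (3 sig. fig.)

68.0 µg/mL

Css = rate / CL = 298 / 3.10 = 96.13 µg/mL
k = ln 2 / 17.0 = 0.04077 hr⁻¹
C(t) = Css (1 − e^(−kt)) = 96.13 × (1 − e^(−1.227)) = 96.13 × 0.7069 ≈ 68.0 µg/mL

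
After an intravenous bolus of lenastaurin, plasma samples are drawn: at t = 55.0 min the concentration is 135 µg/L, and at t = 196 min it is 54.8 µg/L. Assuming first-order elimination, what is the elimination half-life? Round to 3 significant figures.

108 minutes

k = ln(C₁/C₂) / (t₂ − t₁) = ln(135/54.8) / (196 − 55.0)
  = 0.9016 / 141.0 = 0.006394 min⁻¹
t½ = ln 2 / k = ln 2 / 0.006394 ≈ 108 minutes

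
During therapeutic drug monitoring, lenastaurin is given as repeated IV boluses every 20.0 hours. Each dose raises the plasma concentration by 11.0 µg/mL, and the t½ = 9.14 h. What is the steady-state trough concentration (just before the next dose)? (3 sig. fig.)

3.09 µg/mL

k = ln 2 / 9.14 = 0.07584 h⁻¹
Fraction remaining after one interval: e^(−kτ) = e^(−0.07584 × 20.0) = 0.2194
R = 1 / (1 − 0.2194) = 1.281
Css,max = 11.0 × 1.281 = 14.09 µg/mL
Css,min = Css,max × e^(−kτ) = 14.09 × 0.2194 ≈ 3.09 µg/mL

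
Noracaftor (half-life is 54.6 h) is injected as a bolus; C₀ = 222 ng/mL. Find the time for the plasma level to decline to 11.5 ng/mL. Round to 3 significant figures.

233 hours

k = ln 2 / 54.6 = 0.01270 h⁻¹
C(t) = C₀ e^(−kt)  ⇒  t = ln(C₀/C) / k
t = ln(222/11.5) / 0.01270 = 2.960 / 0.01270 ≈ 233 hours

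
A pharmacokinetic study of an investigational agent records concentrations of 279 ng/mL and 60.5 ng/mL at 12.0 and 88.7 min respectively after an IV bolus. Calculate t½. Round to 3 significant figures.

k = ln(C₁/C₂) / (t₂ − t₁) = ln(279/60.5) / (88.7 − 12.0)
  = 1.529 / 76.70 = 0.01993 min⁻¹
t½ = ln 2 / k = ln 2 / 0.01993 ≈ 34.8 minutes

34.8 minutes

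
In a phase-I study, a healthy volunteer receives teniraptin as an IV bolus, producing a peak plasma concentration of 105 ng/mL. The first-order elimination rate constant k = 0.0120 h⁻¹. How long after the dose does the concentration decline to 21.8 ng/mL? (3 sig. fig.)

C(t) = C₀ e^(−kt)  ⇒  t = ln(C₀/C) / k
t = ln(105/21.8) / 0.01200 = 1.572 / 0.01200 ≈ 131 hours

131 hours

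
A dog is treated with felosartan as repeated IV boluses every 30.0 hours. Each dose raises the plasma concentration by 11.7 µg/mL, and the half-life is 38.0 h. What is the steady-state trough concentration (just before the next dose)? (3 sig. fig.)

k = ln 2 / 38.0 = 0.01824 h⁻¹
Fraction remaining after one interval: e^(−kτ) = e^(−0.01824 × 30.0) = 0.5786
R = 1 / (1 − 0.5786) = 2.373
Css,max = 11.7 × 2.373 = 27.76 µg/mL
Css,min = Css,max × e^(−kτ) = 27.76 × 0.5786 ≈ 16.1 µg/mL

16.1 µg/mL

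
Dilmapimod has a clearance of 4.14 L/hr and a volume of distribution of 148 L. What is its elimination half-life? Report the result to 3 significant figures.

24.8 hours

k = CL / V = 4.14 / 148 = 0.02797 hr⁻¹
t½ = ln 2 / k = ln 2 / 0.02797 ≈ 24.8 hours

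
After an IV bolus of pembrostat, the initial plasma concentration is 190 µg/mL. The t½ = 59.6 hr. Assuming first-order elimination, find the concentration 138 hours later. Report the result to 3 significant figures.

38.2 µg/mL

k = ln 2 / 59.6 = 0.01163 hr⁻¹
138 hr is 2.315 half-lives, so C = 190 × (1/2)^2.315 = 190 × 0.2009 ≈ 38.2 µg/mL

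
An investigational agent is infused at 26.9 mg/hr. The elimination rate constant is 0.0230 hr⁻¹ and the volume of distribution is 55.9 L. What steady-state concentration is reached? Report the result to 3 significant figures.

CL = k · V = 0.0230 × 55.9 = 1.286 L/hr
Css = rate / CL = 26.9 / 1.286 ≈ 20.9 µg/mL

20.9 µg/mL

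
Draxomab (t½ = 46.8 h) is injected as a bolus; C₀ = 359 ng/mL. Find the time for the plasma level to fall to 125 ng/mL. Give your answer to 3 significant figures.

71.2 hours

k = ln 2 / 46.8 = 0.01481 h⁻¹
C(t) = C₀ e^(−kt)  ⇒  t = ln(C₀/C) / k
t = ln(359/125) / 0.01481 = 1.055 / 0.01481 ≈ 71.2 hours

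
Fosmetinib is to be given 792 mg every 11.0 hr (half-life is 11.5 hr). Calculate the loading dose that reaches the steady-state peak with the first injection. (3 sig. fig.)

1630 mg

k = ln 2 / 11.5 = 0.06027 hr⁻¹
Accumulation ratio R = 1 / (1 − e^(−kτ)) = 1 / (1 − e^(−0.06027×11.0)) = 1 / (1 − 0.5153) = 2.063
Loading dose = maintenance dose × R = 792 × 2.063 ≈ 1630 mg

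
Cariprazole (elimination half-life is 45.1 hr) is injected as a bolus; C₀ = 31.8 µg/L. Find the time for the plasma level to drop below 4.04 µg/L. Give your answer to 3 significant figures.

134 hours

k = ln 2 / 45.1 = 0.01537 hr⁻¹
C(t) = C₀ e^(−kt)  ⇒  t = ln(C₀/C) / k
t = ln(31.8/4.04) / 0.01537 = 2.063 / 0.01537 ≈ 134 hours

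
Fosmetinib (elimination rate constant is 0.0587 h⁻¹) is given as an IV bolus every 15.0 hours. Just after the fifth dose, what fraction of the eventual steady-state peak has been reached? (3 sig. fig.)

f_n = 1 − e^(−nkτ) = 1 − e^(−5 × 0.05870 × 15.0) = 1 − e^(−4.402) = 1 − 0.01225 ≈ 0.988

0.988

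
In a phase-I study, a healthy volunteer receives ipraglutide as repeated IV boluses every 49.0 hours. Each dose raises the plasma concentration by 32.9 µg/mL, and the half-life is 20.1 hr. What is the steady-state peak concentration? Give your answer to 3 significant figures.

40.3 µg/mL

k = ln 2 / 20.1 = 0.03448 hr⁻¹
Fraction remaining after one interval: e^(−kτ) = e^(−0.03448 × 49.0) = 0.1846
R = 1 / (1 − 0.1846) = 1.226
Css,max = 32.9 × 1.226 ≈ 40.3 µg/mL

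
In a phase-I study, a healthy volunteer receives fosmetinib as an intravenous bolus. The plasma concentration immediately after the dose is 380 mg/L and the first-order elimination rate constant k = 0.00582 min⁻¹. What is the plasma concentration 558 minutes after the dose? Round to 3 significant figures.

C(t) = C₀ e^(−kt) = 380 × e^(−0.005820 × 558) = 380 × e^(−3.248) = 380 × 0.03887 ≈ 14.8 mg/L

14.8 mg/L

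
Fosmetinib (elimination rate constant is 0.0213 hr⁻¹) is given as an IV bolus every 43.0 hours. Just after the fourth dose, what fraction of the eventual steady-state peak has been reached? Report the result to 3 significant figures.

f_n = 1 − e^(−nkτ) = 1 − e^(−4 × 0.02130 × 43.0) = 1 − e^(−3.664) = 1 − 0.02564 ≈ 0.974

0.974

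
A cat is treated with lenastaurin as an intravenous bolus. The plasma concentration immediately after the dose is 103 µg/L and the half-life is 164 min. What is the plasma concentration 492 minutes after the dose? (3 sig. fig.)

12.9 µg/L

k = ln 2 / 164 = 0.004227 min⁻¹
C(t) = C₀ e^(−kt) = 103 × e^(−0.004227 × 492) = 103 × e^(−2.079) = 103 × 0.1250 ≈ 12.9 µg/L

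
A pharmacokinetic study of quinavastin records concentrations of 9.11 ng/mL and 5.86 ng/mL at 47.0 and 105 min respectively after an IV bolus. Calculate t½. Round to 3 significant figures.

k = ln(C₁/C₂) / (t₂ − t₁) = ln(9.11/5.86) / (105 − 47.0)
  = 0.4412 / 58.00 = 0.007607 min⁻¹
t½ = ln 2 / k = ln 2 / 0.007607 ≈ 91.1 minutes

91.1 minutes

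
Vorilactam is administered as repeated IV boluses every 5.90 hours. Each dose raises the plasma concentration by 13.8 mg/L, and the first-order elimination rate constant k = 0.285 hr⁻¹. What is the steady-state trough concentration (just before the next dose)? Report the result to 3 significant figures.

3.16 mg/L

Fraction remaining after one interval: e^(−kτ) = e^(−0.2850 × 5.90) = 0.1861
R = 1 / (1 − 0.1861) = 1.229
Css,max = 13.8 × 1.229 = 16.96 mg/L
Css,min = Css,max × e^(−kτ) = 16.96 × 0.1861 ≈ 3.16 mg/L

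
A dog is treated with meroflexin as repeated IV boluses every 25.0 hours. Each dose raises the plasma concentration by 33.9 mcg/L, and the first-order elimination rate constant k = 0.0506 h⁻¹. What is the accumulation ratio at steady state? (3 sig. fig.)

1.39

Fraction remaining after one interval: e^(−kτ) = e^(−0.05060 × 25.0) = 0.2822
R = 1 / (1 − 0.2822) = 1 / 0.7178 ≈ 1.39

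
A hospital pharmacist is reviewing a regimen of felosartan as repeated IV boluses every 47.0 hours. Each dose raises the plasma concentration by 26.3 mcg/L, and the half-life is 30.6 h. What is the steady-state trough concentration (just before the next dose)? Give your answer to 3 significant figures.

13.8 mcg/L

k = ln 2 / 30.6 = 0.02265 h⁻¹
Fraction remaining after one interval: e^(−kτ) = e^(−0.02265 × 47.0) = 0.3449
R = 1 / (1 − 0.3449) = 1.526
Css,max = 26.3 × 1.526 = 40.14 mcg/L
Css,min = Css,max × e^(−kτ) = 40.14 × 0.3449 ≈ 13.8 mcg/L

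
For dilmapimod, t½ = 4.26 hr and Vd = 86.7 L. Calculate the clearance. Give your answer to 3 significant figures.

k = ln 2 / t½ = ln 2 / 4.26 = 0.1627 hr⁻¹
CL = k · V = 0.1627 × 86.7 ≈ 14.1 L/hr

14.1 L/hr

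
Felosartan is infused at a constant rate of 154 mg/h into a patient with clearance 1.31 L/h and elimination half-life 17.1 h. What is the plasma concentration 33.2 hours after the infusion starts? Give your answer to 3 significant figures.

Css = rate / CL = 154 / 1.31 = 117.6 µg/mL
k = ln 2 / 17.1 = 0.04053 h⁻¹
C(t) = Css (1 − e^(−kt)) = 117.6 × (1 − e^(−1.346)) = 117.6 × 0.7397 ≈ 87.0 µg/mL

87.0 µg/mL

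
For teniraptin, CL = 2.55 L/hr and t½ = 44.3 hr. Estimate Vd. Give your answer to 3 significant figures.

163 L

k = ln 2 / t½ = ln 2 / 44.3 = 0.01565 hr⁻¹
V = CL / k = 2.55 / 0.01565 ≈ 163 L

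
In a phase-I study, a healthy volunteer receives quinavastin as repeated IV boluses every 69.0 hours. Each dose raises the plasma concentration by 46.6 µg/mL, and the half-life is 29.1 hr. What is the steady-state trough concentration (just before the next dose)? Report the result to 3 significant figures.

11.2 µg/mL

k = ln 2 / 29.1 = 0.02382 hr⁻¹
Fraction remaining after one interval: e^(−kτ) = e^(−0.02382 × 69.0) = 0.1933
R = 1 / (1 − 0.1933) = 1.240
Css,max = 46.6 × 1.240 = 57.77 µg/mL
Css,min = Css,max × e^(−kτ) = 57.77 × 0.1933 ≈ 11.2 µg/mL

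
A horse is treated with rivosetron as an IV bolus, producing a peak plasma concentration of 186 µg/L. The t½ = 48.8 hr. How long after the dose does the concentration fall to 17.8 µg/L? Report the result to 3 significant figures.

k = ln 2 / 48.8 = 0.01420 hr⁻¹
C(t) = C₀ e^(−kt)  ⇒  t = ln(C₀/C) / k
t = ln(186/17.8) / 0.01420 = 2.347 / 0.01420 ≈ 165 hours

165 hours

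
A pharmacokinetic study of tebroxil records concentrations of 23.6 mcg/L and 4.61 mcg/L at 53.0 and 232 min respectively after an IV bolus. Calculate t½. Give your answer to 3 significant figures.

k = ln(C₁/C₂) / (t₂ − t₁) = ln(23.6/4.61) / (232 − 53.0)
  = 1.633 / 179.0 = 0.009123 min⁻¹
t½ = ln 2 / k = ln 2 / 0.009123 ≈ 76.0 minutes

76.0 minutes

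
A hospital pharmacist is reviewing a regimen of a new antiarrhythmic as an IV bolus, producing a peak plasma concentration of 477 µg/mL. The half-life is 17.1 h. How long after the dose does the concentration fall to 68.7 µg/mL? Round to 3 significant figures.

47.8 hours

k = ln 2 / 17.1 = 0.04053 h⁻¹
C(t) = C₀ e^(−kt)  ⇒  t = ln(C₀/C) / k
t = ln(477/68.7) / 0.04053 = 1.938 / 0.04053 ≈ 47.8 hours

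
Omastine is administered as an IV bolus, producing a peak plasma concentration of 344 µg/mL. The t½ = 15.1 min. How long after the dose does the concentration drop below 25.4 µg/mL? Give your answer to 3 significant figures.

k = ln 2 / 15.1 = 0.04590 min⁻¹
C(t) = C₀ e^(−kt)  ⇒  t = ln(C₀/C) / k
t = ln(344/25.4) / 0.04590 = 2.606 / 0.04590 ≈ 56.8 minutes

56.8 minutes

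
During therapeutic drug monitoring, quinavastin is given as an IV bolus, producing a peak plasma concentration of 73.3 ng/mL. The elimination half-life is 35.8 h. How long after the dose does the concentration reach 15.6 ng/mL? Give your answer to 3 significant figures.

79.9 hours

k = ln 2 / 35.8 = 0.01936 h⁻¹
C(t) = C₀ e^(−kt)  ⇒  t = ln(C₀/C) / k
t = ln(73.3/15.6) / 0.01936 = 1.547 / 0.01936 ≈ 79.9 hours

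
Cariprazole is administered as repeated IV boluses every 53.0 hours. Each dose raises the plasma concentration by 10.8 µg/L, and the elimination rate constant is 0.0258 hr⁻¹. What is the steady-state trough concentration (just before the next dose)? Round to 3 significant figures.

Fraction remaining after one interval: e^(−kτ) = e^(−0.02580 × 53.0) = 0.2548
R = 1 / (1 − 0.2548) = 1.342
Css,max = 10.8 × 1.342 = 14.49 µg/L
Css,min = Css,max × e^(−kτ) = 14.49 × 0.2548 ≈ 3.69 µg/L

3.69 µg/L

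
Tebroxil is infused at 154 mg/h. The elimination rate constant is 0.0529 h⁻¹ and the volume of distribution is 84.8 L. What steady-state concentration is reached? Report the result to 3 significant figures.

CL = k · V = 0.0529 × 84.8 = 4.486 L/h
Css = rate / CL = 154 / 4.486 ≈ 34.3 mg/L

34.3 mg/L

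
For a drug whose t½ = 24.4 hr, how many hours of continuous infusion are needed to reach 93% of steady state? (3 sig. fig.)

k = ln 2 / 24.4 = 0.02841 hr⁻¹
f = 1 − e^(−kt)  ⇒  t = −ln(1 − f) / k
t = −ln(1 − 0.93) / 0.02841 = 2.659 / 0.02841 ≈ 93.6 hours

93.6 hours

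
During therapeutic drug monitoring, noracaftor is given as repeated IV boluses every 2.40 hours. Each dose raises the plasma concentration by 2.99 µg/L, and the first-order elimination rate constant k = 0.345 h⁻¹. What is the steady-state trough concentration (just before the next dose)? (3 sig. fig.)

2.32 µg/L

Fraction remaining after one interval: e^(−kτ) = e^(−0.3450 × 2.40) = 0.4369
R = 1 / (1 − 0.4369) = 1.776
Css,max = 2.99 × 1.776 = 5.310 µg/L
Css,min = Css,max × e^(−kτ) = 5.310 × 0.4369 ≈ 2.32 µg/L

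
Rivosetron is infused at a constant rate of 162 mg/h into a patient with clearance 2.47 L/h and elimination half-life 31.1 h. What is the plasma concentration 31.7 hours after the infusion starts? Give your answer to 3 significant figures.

Css = rate / CL = 162 / 2.47 = 65.59 µg/mL
k = ln 2 / 31.1 = 0.02229 h⁻¹
C(t) = Css (1 − e^(−kt)) = 65.59 × (1 − e^(−0.7065)) = 65.59 × 0.5066 ≈ 33.2 µg/mL

33.2 µg/mL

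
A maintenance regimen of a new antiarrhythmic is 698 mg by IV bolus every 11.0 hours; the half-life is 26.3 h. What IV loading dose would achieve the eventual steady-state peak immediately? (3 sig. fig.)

2770 mg

k = ln 2 / 26.3 = 0.02636 h⁻¹
Accumulation ratio R = 1 / (1 − e^(−kτ)) = 1 / (1 − e^(−0.02636×11.0)) = 1 / (1 − 0.7483) = 3.973
Loading dose = maintenance dose × R = 698 × 3.973 ≈ 2770 mg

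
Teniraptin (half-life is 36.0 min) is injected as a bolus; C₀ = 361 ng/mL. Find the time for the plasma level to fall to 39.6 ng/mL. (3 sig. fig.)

k = ln 2 / 36.0 = 0.01925 min⁻¹
C(t) = C₀ e^(−kt)  ⇒  t = ln(C₀/C) / k
t = ln(361/39.6) / 0.01925 = 2.210 / 0.01925 ≈ 115 minutes

115 minutes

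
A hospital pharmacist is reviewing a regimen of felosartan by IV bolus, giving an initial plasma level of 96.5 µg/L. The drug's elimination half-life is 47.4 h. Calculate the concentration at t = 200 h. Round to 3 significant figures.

k = ln 2 / 47.4 = 0.01462 h⁻¹
200 h is 4.219 half-lives, so C = 96.5 × (1/2)^4.219 = 96.5 × 0.05368 ≈ 5.18 µg/L

5.18 µg/L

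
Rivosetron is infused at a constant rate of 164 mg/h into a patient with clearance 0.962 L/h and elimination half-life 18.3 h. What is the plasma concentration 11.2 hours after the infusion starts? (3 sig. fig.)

58.9 mg/L

Css = rate / CL = 164 / 0.962 = 170.5 mg/L
k = ln 2 / 18.3 = 0.03788 h⁻¹
C(t) = Css (1 − e^(−kt)) = 170.5 × (1 − e^(−0.4242)) = 170.5 × 0.3457 ≈ 58.9 mg/L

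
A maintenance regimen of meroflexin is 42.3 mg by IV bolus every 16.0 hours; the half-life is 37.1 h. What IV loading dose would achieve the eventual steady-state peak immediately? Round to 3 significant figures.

k = ln 2 / 37.1 = 0.01868 h⁻¹
Accumulation ratio R = 1 / (1 − e^(−kτ)) = 1 / (1 − e^(−0.01868×16.0)) = 1 / (1 − 0.7416) = 3.870
Loading dose = maintenance dose × R = 42.3 × 3.870 ≈ 164 mg

164 mg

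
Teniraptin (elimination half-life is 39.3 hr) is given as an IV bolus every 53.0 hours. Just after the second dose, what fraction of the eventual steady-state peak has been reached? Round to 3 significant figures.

k = ln 2 / 39.3 = 0.01764 hr⁻¹
f_n = 1 − e^(−nkτ) = 1 − e^(−2 × 0.01764 × 53.0) = 1 − e^(−1.870) = 1 − 0.1542 ≈ 0.846

0.846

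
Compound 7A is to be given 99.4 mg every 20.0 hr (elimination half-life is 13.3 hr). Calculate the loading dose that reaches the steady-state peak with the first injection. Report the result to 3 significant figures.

154 mg

k = ln 2 / 13.3 = 0.05212 hr⁻¹
Accumulation ratio R = 1 / (1 − e^(−kτ)) = 1 / (1 − e^(−0.05212×20.0)) = 1 / (1 − 0.3526) = 1.545
Loading dose = maintenance dose × R = 99.4 × 1.545 ≈ 154 mg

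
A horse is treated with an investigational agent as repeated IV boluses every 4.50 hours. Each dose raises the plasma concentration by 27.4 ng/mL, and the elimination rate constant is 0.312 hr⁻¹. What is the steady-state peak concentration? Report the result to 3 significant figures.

36.3 ng/mL

Fraction remaining after one interval: e^(−kτ) = e^(−0.3120 × 4.50) = 0.2456
R = 1 / (1 − 0.2456) = 1.326
Css,max = 27.4 × 1.326 ≈ 36.3 ng/mL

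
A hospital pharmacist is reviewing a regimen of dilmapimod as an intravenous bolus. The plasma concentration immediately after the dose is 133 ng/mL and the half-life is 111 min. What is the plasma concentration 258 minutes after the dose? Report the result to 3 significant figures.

26.6 ng/mL

k = ln 2 / 111 = 0.006245 min⁻¹
C(t) = C₀ e^(−kt) = 133 × e^(−0.006245 × 258) = 133 × e^(−1.611) = 133 × 0.1997 ≈ 26.6 ng/mL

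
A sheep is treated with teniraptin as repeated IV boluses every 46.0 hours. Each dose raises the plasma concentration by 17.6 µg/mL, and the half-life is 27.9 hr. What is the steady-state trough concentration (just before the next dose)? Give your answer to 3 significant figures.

8.24 µg/mL

k = ln 2 / 27.9 = 0.02484 hr⁻¹
Fraction remaining after one interval: e^(−kτ) = e^(−0.02484 × 46.0) = 0.3189
R = 1 / (1 − 0.3189) = 1.468
Css,max = 17.6 × 1.468 = 25.84 µg/mL
Css,min = Css,max × e^(−kτ) = 25.84 × 0.3189 ≈ 8.24 µg/mL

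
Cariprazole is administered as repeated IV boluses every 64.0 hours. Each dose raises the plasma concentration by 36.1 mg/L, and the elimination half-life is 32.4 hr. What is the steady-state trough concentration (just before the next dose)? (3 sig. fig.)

k = ln 2 / 32.4 = 0.02139 hr⁻¹
Fraction remaining after one interval: e^(−kτ) = e^(−0.02139 × 64.0) = 0.2543
R = 1 / (1 − 0.2543) = 1.341
Css,max = 36.1 × 1.341 = 48.41 mg/L
Css,min = Css,max × e^(−kτ) = 48.41 × 0.2543 ≈ 12.3 mg/L

12.3 mg/L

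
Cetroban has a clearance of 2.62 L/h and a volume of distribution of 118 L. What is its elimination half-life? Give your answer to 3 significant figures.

k = CL / V = 2.62 / 118 = 0.02220 h⁻¹
t½ = ln 2 / k = ln 2 / 0.02220 ≈ 31.2 hours

31.2 hours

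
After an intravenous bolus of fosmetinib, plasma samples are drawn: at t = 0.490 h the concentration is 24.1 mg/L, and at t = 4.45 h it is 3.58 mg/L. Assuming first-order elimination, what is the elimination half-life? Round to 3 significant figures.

1.44 hours

k = ln(C₁/C₂) / (t₂ − t₁) = ln(24.1/3.58) / (4.45 − 0.490)
  = 1.907 / 3.960 = 0.4815 h⁻¹
t½ = ln 2 / k = ln 2 / 0.4815 ≈ 1.44 hours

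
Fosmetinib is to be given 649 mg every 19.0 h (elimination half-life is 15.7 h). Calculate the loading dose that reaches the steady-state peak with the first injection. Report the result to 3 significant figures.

1140 mg

k = ln 2 / 15.7 = 0.04415 h⁻¹
Accumulation ratio R = 1 / (1 − e^(−kτ)) = 1 / (1 − e^(−0.04415×19.0)) = 1 / (1 − 0.4322) = 1.761
Loading dose = maintenance dose × R = 649 × 1.761 ≈ 1140 mg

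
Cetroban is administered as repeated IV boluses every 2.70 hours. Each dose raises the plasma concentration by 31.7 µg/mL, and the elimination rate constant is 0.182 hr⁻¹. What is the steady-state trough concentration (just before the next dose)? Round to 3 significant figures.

50.0 µg/mL

Fraction remaining after one interval: e^(−kτ) = e^(−0.1820 × 2.70) = 0.6118
R = 1 / (1 − 0.6118) = 2.576
Css,max = 31.7 × 2.576 = 81.65 µg/mL
Css,min = Css,max × e^(−kτ) = 81.65 × 0.6118 ≈ 50.0 µg/mL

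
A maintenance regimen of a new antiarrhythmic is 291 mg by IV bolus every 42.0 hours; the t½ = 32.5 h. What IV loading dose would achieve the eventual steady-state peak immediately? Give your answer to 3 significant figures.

492 mg

k = ln 2 / 32.5 = 0.02133 h⁻¹
Accumulation ratio R = 1 / (1 − e^(−kτ)) = 1 / (1 − e^(−0.02133×42.0)) = 1 / (1 − 0.4083) = 1.690
Loading dose = maintenance dose × R = 291 × 1.690 ≈ 492 mg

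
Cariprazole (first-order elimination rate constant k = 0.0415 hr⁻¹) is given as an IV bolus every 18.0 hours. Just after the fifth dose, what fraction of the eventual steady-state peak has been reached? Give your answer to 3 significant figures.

f_n = 1 − e^(−nkτ) = 1 − e^(−5 × 0.04150 × 18.0) = 1 − e^(−3.735) = 1 − 0.02387 ≈ 0.976

0.976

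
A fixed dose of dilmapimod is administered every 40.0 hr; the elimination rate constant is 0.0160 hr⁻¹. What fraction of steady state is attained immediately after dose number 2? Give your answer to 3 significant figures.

f_n = 1 − e^(−nkτ) = 1 − e^(−2 × 0.01600 × 40.0) = 1 − e^(−1.280) = 1 − 0.2780 ≈ 0.722

0.722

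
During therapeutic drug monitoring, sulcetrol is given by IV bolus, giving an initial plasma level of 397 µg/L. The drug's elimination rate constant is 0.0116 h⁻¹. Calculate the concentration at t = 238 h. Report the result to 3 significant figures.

C(t) = C₀ e^(−kt) = 397 × e^(−0.01160 × 238) = 397 × e^(−2.761) = 397 × 0.06324 ≈ 25.1 µg/L

25.1 µg/L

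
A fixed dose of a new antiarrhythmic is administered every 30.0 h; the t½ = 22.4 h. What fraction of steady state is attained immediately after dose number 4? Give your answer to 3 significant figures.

0.976

k = ln 2 / 22.4 = 0.03094 h⁻¹
f_n = 1 − e^(−nkτ) = 1 − e^(−4 × 0.03094 × 30.0) = 1 − e^(−3.713) = 1 − 0.02440 ≈ 0.976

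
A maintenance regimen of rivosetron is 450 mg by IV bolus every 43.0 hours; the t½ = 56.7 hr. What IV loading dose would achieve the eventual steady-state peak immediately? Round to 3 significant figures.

1100 mg

k = ln 2 / 56.7 = 0.01222 hr⁻¹
Accumulation ratio R = 1 / (1 − e^(−kτ)) = 1 / (1 − e^(−0.01222×43.0)) = 1 / (1 − 0.5912) = 2.446
Loading dose = maintenance dose × R = 450 × 2.446 ≈ 1100 mg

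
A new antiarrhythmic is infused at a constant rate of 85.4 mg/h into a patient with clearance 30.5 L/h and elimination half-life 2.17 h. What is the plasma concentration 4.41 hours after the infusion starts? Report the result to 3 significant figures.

Css = rate / CL = 85.4 / 30.5 = 2.800 µg/mL
k = ln 2 / 2.17 = 0.3194 h⁻¹
C(t) = Css (1 − e^(−kt)) = 2.800 × (1 − e^(−1.409)) = 2.800 × 0.7555 ≈ 2.12 µg/mL

2.12 µg/mL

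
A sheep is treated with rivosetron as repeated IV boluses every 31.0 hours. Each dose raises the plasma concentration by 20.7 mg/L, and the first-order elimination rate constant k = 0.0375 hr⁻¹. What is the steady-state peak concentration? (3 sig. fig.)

30.1 mg/L

Fraction remaining after one interval: e^(−kτ) = e^(−0.03750 × 31.0) = 0.3127
R = 1 / (1 − 0.3127) = 1.455
Css,max = 20.7 × 1.455 ≈ 30.1 mg/L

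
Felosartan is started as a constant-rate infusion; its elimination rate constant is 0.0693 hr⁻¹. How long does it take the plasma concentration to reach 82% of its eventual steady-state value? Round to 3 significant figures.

f = 1 − e^(−kt)  ⇒  t = −ln(1 − f) / k
t = −ln(1 − 0.82) / 0.06930 = 1.715 / 0.06930 ≈ 24.7 hours

24.7 hours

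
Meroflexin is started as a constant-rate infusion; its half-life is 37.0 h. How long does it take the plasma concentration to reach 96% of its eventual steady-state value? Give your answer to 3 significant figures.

k = ln 2 / 37.0 = 0.01873 h⁻¹
f = 1 − e^(−kt)  ⇒  t = −ln(1 − f) / k
t = −ln(1 − 0.96) / 0.01873 = 3.219 / 0.01873 ≈ 172 hours

172 hours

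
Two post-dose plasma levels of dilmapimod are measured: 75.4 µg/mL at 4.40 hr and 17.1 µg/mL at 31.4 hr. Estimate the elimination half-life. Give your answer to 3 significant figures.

12.6 hours

k = ln(C₁/C₂) / (t₂ − t₁) = ln(75.4/17.1) / (31.4 − 4.40)
  = 1.484 / 27.00 = 0.05495 hr⁻¹
t½ = ln 2 / k = ln 2 / 0.05495 ≈ 12.6 hours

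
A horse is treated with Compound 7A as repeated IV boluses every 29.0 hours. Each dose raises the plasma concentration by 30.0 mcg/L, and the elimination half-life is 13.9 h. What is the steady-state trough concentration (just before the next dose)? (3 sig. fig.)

9.24 mcg/L

k = ln 2 / 13.9 = 0.04987 h⁻¹
Fraction remaining after one interval: e^(−kτ) = e^(−0.04987 × 29.0) = 0.2355
R = 1 / (1 − 0.2355) = 1.308
Css,max = 30.0 × 1.308 = 39.24 mcg/L
Css,min = Css,max × e^(−kτ) = 39.24 × 0.2355 ≈ 9.24 mcg/L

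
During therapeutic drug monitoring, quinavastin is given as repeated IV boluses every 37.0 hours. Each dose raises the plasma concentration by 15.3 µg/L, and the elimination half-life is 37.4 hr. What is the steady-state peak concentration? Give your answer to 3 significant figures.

30.8 µg/L

k = ln 2 / 37.4 = 0.01853 hr⁻¹
Fraction remaining after one interval: e^(−kτ) = e^(−0.01853 × 37.0) = 0.5037
R = 1 / (1 − 0.5037) = 2.015
Css,max = 15.3 × 2.015 ≈ 30.8 µg/L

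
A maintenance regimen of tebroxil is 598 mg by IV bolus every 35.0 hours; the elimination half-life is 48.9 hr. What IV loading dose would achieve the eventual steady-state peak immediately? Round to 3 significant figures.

k = ln 2 / 48.9 = 0.01417 hr⁻¹
Accumulation ratio R = 1 / (1 − e^(−kτ)) = 1 / (1 − e^(−0.01417×35.0)) = 1 / (1 − 0.6089) = 2.557
Loading dose = maintenance dose × R = 598 × 2.557 ≈ 1530 mg

1530 mg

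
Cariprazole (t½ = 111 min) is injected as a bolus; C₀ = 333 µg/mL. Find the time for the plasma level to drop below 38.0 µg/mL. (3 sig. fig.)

348 minutes

k = ln 2 / 111 = 0.006245 min⁻¹
C(t) = C₀ e^(−kt)  ⇒  t = ln(C₀/C) / k
t = ln(333/38.0) / 0.006245 = 2.171 / 0.006245 ≈ 348 minutes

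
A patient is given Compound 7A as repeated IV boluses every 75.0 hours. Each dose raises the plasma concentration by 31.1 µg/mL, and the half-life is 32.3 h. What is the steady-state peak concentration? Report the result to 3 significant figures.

k = ln 2 / 32.3 = 0.02146 h⁻¹
Fraction remaining after one interval: e^(−kτ) = e^(−0.02146 × 75.0) = 0.2000
R = 1 / (1 − 0.2000) = 1.250
Css,max = 31.1 × 1.250 ≈ 38.9 µg/mL

38.9 µg/mL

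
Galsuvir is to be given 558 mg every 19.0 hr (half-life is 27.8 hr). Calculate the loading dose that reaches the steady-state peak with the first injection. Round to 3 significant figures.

1480 mg

k = ln 2 / 27.8 = 0.02493 hr⁻¹
Accumulation ratio R = 1 / (1 − e^(−kτ)) = 1 / (1 − e^(−0.02493×19.0)) = 1 / (1 − 0.6227) = 2.650
Loading dose = maintenance dose × R = 558 × 2.650 ≈ 1480 mg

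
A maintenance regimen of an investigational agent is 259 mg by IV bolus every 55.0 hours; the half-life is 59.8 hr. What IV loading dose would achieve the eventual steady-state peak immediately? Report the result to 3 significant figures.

549 mg

k = ln 2 / 59.8 = 0.01159 hr⁻¹
Accumulation ratio R = 1 / (1 − e^(−kτ)) = 1 / (1 − e^(−0.01159×55.0)) = 1 / (1 − 0.5286) = 2.121
Loading dose = maintenance dose × R = 259 × 2.121 ≈ 549 mg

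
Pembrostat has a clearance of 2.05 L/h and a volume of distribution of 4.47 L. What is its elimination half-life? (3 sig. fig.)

k = CL / V = 2.05 / 4.47 = 0.4586 h⁻¹
t½ = ln 2 / k = ln 2 / 0.4586 ≈ 1.51 hours

1.51 hours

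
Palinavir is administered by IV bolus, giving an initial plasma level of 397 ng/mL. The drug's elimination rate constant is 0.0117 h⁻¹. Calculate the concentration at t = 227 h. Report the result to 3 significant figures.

27.9 ng/mL

C(t) = C₀ e^(−kt) = 397 × e^(−0.01170 × 227) = 397 × e^(−2.656) = 397 × 0.07024 ≈ 27.9 ng/mL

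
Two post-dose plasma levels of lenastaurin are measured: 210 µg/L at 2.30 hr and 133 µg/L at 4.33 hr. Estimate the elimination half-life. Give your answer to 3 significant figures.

k = ln(C₁/C₂) / (t₂ − t₁) = ln(210/133) / (4.33 − 2.30)
  = 0.4568 / 2.030 = 0.2250 hr⁻¹
t½ = ln 2 / k = ln 2 / 0.2250 ≈ 3.08 hours

3.08 hours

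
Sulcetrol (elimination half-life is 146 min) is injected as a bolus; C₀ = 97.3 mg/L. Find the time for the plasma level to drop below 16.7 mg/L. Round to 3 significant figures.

k = ln 2 / 146 = 0.004748 min⁻¹
C(t) = C₀ e^(−kt)  ⇒  t = ln(C₀/C) / k
t = ln(97.3/16.7) / 0.004748 = 1.762 / 0.004748 ≈ 371 minutes

371 minutes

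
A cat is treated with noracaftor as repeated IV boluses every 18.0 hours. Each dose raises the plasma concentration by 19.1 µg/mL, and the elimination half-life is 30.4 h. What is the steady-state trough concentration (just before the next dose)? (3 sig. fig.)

k = ln 2 / 30.4 = 0.02280 h⁻¹
Fraction remaining after one interval: e^(−kτ) = e^(−0.02280 × 18.0) = 0.6634
R = 1 / (1 − 0.6634) = 2.971
Css,max = 19.1 × 2.971 = 56.74 µg/mL
Css,min = Css,max × e^(−kτ) = 56.74 × 0.6634 ≈ 37.6 µg/mL

37.6 µg/mL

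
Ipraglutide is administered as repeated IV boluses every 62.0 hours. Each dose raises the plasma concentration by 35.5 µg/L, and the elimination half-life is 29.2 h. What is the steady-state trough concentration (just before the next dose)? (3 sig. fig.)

10.6 µg/L

k = ln 2 / 29.2 = 0.02374 h⁻¹
Fraction remaining after one interval: e^(−kτ) = e^(−0.02374 × 62.0) = 0.2295
R = 1 / (1 − 0.2295) = 1.298
Css,max = 35.5 × 1.298 = 46.08 µg/L
Css,min = Css,max × e^(−kτ) = 46.08 × 0.2295 ≈ 10.6 µg/L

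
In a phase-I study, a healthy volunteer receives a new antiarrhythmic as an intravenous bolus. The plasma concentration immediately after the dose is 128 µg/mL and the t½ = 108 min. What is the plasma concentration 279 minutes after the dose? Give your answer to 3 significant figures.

21.4 µg/mL

k = ln 2 / 108 = 0.006418 min⁻¹
279 min is 2.583 half-lives, so C = 128 × (1/2)^2.583 = 128 × 0.1669 ≈ 21.4 µg/mL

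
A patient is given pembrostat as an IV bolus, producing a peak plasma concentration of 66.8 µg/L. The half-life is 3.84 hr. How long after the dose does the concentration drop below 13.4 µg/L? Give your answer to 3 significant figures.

k = ln 2 / 3.84 = 0.1805 hr⁻¹
C(t) = C₀ e^(−kt)  ⇒  t = ln(C₀/C) / k
t = ln(66.8/13.4) / 0.1805 = 1.606 / 0.1805 ≈ 8.90 hours

8.90 hours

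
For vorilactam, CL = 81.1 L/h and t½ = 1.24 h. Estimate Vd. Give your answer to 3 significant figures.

145 L

k = ln 2 / t½ = ln 2 / 1.24 = 0.5590 h⁻¹
V = CL / k = 81.1 / 0.5590 ≈ 145 L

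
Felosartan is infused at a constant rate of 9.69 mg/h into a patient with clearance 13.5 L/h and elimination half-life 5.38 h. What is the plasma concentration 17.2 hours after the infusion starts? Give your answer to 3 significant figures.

Css = rate / CL = 9.69 / 13.5 = 0.7178 µg/mL
k = ln 2 / 5.38 = 0.1288 h⁻¹
C(t) = Css (1 − e^(−kt)) = 0.7178 × (1 − e^(−2.216)) = 0.7178 × 0.8910 ≈ 0.640 µg/mL

0.640 µg/mL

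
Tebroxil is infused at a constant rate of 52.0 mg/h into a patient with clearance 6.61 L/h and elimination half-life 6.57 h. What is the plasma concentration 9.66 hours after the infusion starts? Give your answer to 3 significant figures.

5.03 mg/L

Css = rate / CL = 52.0 / 6.61 = 7.867 mg/L
k = ln 2 / 6.57 = 0.1055 h⁻¹
C(t) = Css (1 − e^(−kt)) = 7.867 × (1 − e^(−1.019)) = 7.867 × 0.6391 ≈ 5.03 mg/L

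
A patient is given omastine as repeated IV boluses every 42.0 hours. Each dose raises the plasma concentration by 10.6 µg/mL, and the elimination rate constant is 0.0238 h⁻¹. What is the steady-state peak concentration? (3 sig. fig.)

16.8 µg/mL

Fraction remaining after one interval: e^(−kτ) = e^(−0.02380 × 42.0) = 0.3680
R = 1 / (1 − 0.3680) = 1.582
Css,max = 10.6 × 1.582 ≈ 16.8 µg/mL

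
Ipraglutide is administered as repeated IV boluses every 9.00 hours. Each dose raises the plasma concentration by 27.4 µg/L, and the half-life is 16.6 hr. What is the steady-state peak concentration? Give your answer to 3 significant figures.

87.5 µg/L

k = ln 2 / 16.6 = 0.04176 hr⁻¹
Fraction remaining after one interval: e^(−kτ) = e^(−0.04176 × 9.00) = 0.6867
R = 1 / (1 − 0.6867) = 3.192
Css,max = 27.4 × 3.192 ≈ 87.5 µg/L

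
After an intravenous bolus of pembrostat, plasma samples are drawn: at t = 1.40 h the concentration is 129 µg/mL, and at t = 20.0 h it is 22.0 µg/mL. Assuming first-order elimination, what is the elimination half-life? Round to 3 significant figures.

k = ln(C₁/C₂) / (t₂ − t₁) = ln(129/22.0) / (20.0 − 1.40)
  = 1.769 / 18.60 = 0.09510 h⁻¹
t½ = ln 2 / k = ln 2 / 0.09510 ≈ 7.29 hours

7.29 hours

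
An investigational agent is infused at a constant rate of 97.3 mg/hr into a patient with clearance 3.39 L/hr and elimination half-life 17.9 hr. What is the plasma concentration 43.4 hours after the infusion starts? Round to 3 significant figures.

Css = rate / CL = 97.3 / 3.39 = 28.70 mg/L
k = ln 2 / 17.9 = 0.03872 hr⁻¹
C(t) = Css (1 − e^(−kt)) = 28.70 × (1 − e^(−1.681)) = 28.70 × 0.8137 ≈ 23.4 mg/L

23.4 mg/L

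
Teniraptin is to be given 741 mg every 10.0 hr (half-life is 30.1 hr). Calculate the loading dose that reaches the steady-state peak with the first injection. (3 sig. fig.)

3600 mg

k = ln 2 / 30.1 = 0.02303 hr⁻¹
Accumulation ratio R = 1 / (1 − e^(−kτ)) = 1 / (1 − e^(−0.02303×10.0)) = 1 / (1 − 0.7943) = 4.862
Loading dose = maintenance dose × R = 741 × 4.862 ≈ 3600 mg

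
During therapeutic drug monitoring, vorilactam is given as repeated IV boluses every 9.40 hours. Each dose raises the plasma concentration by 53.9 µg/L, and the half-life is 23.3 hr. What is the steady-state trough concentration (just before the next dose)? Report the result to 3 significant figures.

167 µg/L

k = ln 2 / 23.3 = 0.02975 hr⁻¹
Fraction remaining after one interval: e^(−kτ) = e^(−0.02975 × 9.40) = 0.7561
R = 1 / (1 − 0.7561) = 4.099
Css,max = 53.9 × 4.099 = 221.0 µg/L
Css,min = Css,max × e^(−kτ) = 221.0 × 0.7561 ≈ 167 µg/L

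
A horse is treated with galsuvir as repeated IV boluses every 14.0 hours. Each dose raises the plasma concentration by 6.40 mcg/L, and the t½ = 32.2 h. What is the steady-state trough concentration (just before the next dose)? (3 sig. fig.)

18.2 mcg/L

k = ln 2 / 32.2 = 0.02153 h⁻¹
Fraction remaining after one interval: e^(−kτ) = e^(−0.02153 × 14.0) = 0.7398
R = 1 / (1 − 0.7398) = 3.843
Css,max = 6.40 × 3.843 = 24.60 mcg/L
Css,min = Css,max × e^(−kτ) = 24.60 × 0.7398 ≈ 18.2 mcg/L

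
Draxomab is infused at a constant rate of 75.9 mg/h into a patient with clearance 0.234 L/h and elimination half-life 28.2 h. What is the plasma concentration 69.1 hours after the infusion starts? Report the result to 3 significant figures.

265 µg/mL

Css = rate / CL = 75.9 / 0.234 = 324.4 µg/mL
k = ln 2 / 28.2 = 0.02458 h⁻¹
C(t) = Css (1 − e^(−kt)) = 324.4 × (1 − e^(−1.698)) = 324.4 × 0.8170 ≈ 265 µg/mL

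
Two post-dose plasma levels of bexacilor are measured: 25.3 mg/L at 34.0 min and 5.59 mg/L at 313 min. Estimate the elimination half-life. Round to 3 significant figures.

128 minutes

k = ln(C₁/C₂) / (t₂ − t₁) = ln(25.3/5.59) / (313 − 34.0)
  = 1.510 / 279.0 = 0.005412 min⁻¹
t½ = ln 2 / k = ln 2 / 0.005412 ≈ 128 minutes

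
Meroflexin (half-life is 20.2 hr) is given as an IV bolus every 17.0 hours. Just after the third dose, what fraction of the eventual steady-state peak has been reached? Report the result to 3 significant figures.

0.826

k = ln 2 / 20.2 = 0.03431 hr⁻¹
f_n = 1 − e^(−nkτ) = 1 − e^(−3 × 0.03431 × 17.0) = 1 − e^(−1.750) = 1 − 0.1738 ≈ 0.826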